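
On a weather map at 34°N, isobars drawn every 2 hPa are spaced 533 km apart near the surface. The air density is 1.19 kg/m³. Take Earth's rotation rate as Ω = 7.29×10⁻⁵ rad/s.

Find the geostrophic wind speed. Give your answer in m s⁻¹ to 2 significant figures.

Coriolis parameter at 34°N:
f = 2Ω sin φ = 2 × 7.29×10⁻⁵ × sin 34° = 8.15×10⁻⁵ s⁻¹
Pressure gradient: |∂P/∂n| = 200 Pa / 533000 m = 3.75×10⁻⁴ Pa/m
Geostrophic balance (pressure-gradient force = Coriolis force):
V_g = (1/(fρ)) |∂P/∂n| = 3.75×10⁻⁴ / (8.15×10⁻⁵ × 1.19) = 3.87 m/s

3.9 m s⁻¹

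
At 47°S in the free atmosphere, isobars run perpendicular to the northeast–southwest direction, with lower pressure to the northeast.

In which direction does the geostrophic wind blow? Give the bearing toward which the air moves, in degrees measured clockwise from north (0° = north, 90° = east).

The pressure-gradient force points toward the northeast (bearing 045°).
Geostrophic balance: in the Southern Hemisphere the Coriolis force deflects motion to the left, so the geostrophic wind blows 90° to the left of the pressure-gradient force (low pressure on the right).
Rotating 045° by 90° counterclockwise gives 315° — the wind blows toward the northwest.

315°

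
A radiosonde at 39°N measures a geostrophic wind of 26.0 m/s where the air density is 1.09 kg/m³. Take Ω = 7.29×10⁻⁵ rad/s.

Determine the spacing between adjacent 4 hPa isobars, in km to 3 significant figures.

Coriolis parameter at 39°N:
f = 2Ω sin φ = 2 × 7.29×10⁻⁵ × sin 39° = 9.18×10⁻⁵ s⁻¹
Geostrophic balance rearranged: |∂P/∂n| = f ρ V_g
|∂P/∂n| = 9.18×10⁻⁵ × 1.09 × 26.0 = 2.60×10⁻³ Pa/m
Isobar spacing: Δn = ΔP/|∂P/∂n| = 400 Pa / 2.60×10⁻³ Pa/m = 153826 m ≈ 154 km

154 km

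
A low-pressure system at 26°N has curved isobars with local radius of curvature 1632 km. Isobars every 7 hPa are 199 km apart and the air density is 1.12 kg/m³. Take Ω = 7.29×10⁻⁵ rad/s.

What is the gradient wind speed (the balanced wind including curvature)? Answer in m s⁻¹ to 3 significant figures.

36.4 m s⁻¹

Coriolis parameter at 26°N:
f = 2Ω sin φ = 2 × 7.29×10⁻⁵ × sin 26° = 6.39×10⁻⁵ s⁻¹
Pressure gradient: |∂P/∂n| = 700 Pa / 199000 m = 3.52×10⁻³ Pa/m
Geostrophic speed: V_g = |∂P/∂n|/(fρ) = 3.52×10⁻³/(6.39×10⁻⁵ × 1.12) = 49.1 m/s
Around a low, centrifugal force acts outward with Coriolis, so pressure-gradient force balances both:
(1/ρ)|∂P/∂n| = fV + V²/R  →  V² + fR·V − fR·V_g = 0
With fR = 6.39×10⁻⁵ × 1632×10³ m = 104 m/s:
V = [−fR + √((fR)² + 4 fR V_g)]/2 = [−104 + √(104² + 4×104×49.1)]/2 = 36.4 m/s
Subgeostrophic (V < V_g = 49.1 m/s), as expected around a low.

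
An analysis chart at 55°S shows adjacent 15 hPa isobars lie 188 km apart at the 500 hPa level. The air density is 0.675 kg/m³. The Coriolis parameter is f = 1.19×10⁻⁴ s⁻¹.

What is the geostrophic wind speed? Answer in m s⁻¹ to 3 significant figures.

99.3 m s⁻¹

Pressure gradient: |∂P/∂n| = 1500 Pa / 188000 m = 7.98×10⁻³ Pa/m
Geostrophic balance (pressure-gradient force = Coriolis force):
V_g = (1/(fρ)) |∂P/∂n| = 7.98×10⁻³ / (1.19×10⁻⁴ × 0.675) = 99.3 m/s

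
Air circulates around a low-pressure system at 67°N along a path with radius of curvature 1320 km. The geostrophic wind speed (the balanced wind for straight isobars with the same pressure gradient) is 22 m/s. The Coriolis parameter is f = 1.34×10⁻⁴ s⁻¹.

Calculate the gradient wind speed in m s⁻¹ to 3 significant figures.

19.8 m s⁻¹

Around a low, centrifugal force acts outward with Coriolis, so pressure-gradient force balances both:
(1/ρ)|∂P/∂n| = fV + V²/R  →  V² + fR·V − fR·V_g = 0
With fR = 1.34×10⁻⁴ × 1320×10³ m = 177 m/s:
V = [−fR + √((fR)² + 4 fR V_g)]/2 = [−177 + √(177² + 4×177×22)]/2 = 19.8 m/s
Subgeostrophic (V < V_g = 22 m/s), as expected around a low.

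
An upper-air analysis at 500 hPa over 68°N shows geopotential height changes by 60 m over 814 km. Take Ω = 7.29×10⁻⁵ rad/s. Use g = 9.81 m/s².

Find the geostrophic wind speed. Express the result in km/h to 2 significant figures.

19 km/h

Coriolis parameter at 68°N:
f = 2Ω sin φ = 2 × 7.29×10⁻⁵ × sin 68° = 1.35×10⁻⁴ s⁻¹
Height gradient: |∂Z/∂n| = 60 m / 814000 m = 7.37×10⁻⁵
On a pressure surface, geostrophic balance gives V_g = (g/f)|∂Z/∂n|:
V_g = 9.81 × 7.37×10⁻⁵ / 1.35×10⁻⁴ = 5.35 m/s
Converting: 5.35 m/s × 3.6 = 19 km/h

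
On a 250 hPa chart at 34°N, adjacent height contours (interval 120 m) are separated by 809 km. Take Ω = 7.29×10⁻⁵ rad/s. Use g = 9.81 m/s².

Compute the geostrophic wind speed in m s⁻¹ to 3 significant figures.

Coriolis parameter at 34°N:
f = 2Ω sin φ = 2 × 7.29×10⁻⁵ × sin 34° = 8.15×10⁻⁵ s⁻¹
Height gradient: |∂Z/∂n| = 120 m / 809000 m = 1.48×10⁻⁴
On a pressure surface, geostrophic balance gives V_g = (g/f)|∂Z/∂n|:
V_g = 9.81 × 1.48×10⁻⁴ / 8.15×10⁻⁵ = 17.8 m/s

17.8 m s⁻¹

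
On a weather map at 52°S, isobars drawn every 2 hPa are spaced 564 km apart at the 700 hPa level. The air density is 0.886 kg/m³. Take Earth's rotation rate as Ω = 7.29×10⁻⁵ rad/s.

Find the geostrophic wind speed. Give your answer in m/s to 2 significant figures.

3.5 m/s

Coriolis parameter at 52°S:
f = 2Ω sin φ = 2 × 7.29×10⁻⁵ × sin 52° = 1.15×10⁻⁴ s⁻¹
Pressure gradient: |∂P/∂n| = 200 Pa / 564000 m = 3.55×10⁻⁴ Pa/m
Geostrophic balance (pressure-gradient force = Coriolis force):
V_g = (1/(fρ)) |∂P/∂n| = 3.55×10⁻⁴ / (1.15×10⁻⁴ × 0.886) = 3.48 m/s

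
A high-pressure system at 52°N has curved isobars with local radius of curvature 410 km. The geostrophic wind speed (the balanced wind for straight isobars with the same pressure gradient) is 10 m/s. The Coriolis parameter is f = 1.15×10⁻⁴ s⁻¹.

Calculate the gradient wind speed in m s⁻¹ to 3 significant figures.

Around a high, pressure-gradient force acts outward with centrifugal, so Coriolis balances both:
fV = (1/ρ)|∂P/∂n| + V²/R  →  V² − fR·V + fR·V_g = 0
With fR = 1.15×10⁻⁴ × 410×10³ m = 47.1 m/s:
V = [fR − √((fR)² − 4 fR V_g)]/2 = [47.1 − √(47.1² − 4×47.1×10)]/2 = 14.4 m/s
Supergeostrophic (V > V_g = 10 m/s), as expected around a high.

14.4 m s⁻¹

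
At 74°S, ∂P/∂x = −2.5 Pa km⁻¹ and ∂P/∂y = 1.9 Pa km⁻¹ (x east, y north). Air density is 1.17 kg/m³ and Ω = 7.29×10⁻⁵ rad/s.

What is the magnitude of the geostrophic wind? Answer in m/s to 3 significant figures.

Coriolis parameter at 74°S:
f = 2Ω sin φ = 2 × 7.29×10⁻⁵ × sin 74° = 1.40×10⁻⁴ s⁻¹
In the Southern Hemisphere f is negative: f = −1.40×10⁻⁴ s⁻¹.
Component geostrophic relations (x east, y north):
u_g = −(1/(fρ)) ∂P/∂y,  v_g = (1/(fρ)) ∂P/∂x
u_g = −(1.9×10⁻³)/(−1.40×10⁻⁴ × 1.17) = 11.6 m/s;  v_g = (−2.5×10⁻³)/(−1.40×10⁻⁴ × 1.17) = 15.2 m/s
|V_g| = √(u_g² + v_g²) = 19.1 m/s

19.1 m/s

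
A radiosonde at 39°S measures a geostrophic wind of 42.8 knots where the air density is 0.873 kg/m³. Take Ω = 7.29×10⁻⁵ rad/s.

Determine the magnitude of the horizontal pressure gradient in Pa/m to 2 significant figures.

Coriolis parameter at 39°S:
f = 2Ω sin φ = 2 × 7.29×10⁻⁵ × sin 39° = 9.18×10⁻⁵ s⁻¹
Wind speed in SI: 42.8 knots = 22.0 m/s
Geostrophic balance rearranged: |∂P/∂n| = f ρ V_g
|∂P/∂n| = 9.18×10⁻⁵ × 0.873 × 22.0 = 1.76×10⁻³ Pa/m

1.8×10⁻³ Pa/m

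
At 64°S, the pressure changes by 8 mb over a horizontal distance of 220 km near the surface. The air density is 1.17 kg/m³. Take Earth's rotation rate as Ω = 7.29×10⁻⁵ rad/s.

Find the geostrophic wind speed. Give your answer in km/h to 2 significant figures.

85 km/h

Coriolis parameter at 64°S:
f = 2Ω sin φ = 2 × 7.29×10⁻⁵ × sin 64° = 1.31×10⁻⁴ s⁻¹
Pressure gradient: |∂P/∂n| = 800 Pa / 220000 m = 3.64×10⁻³ Pa/m
Geostrophic balance (pressure-gradient force = Coriolis force):
V_g = (1/(fρ)) |∂P/∂n| = 3.64×10⁻³ / (1.31×10⁻⁴ × 1.17) = 23.7 m/s
Converting: 23.7 m/s × 3.6 = 85 km/h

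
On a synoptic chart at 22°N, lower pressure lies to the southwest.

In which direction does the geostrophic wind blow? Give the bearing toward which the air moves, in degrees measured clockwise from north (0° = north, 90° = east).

The pressure-gradient force points toward the southwest (bearing 225°).
Geostrophic balance: in the Northern Hemisphere the Coriolis force deflects motion to the right, so the geostrophic wind blows 90° to the right of the pressure-gradient force (low pressure on the left).
Rotating 225° by 90° clockwise gives 315° — the wind blows toward the northwest.

315°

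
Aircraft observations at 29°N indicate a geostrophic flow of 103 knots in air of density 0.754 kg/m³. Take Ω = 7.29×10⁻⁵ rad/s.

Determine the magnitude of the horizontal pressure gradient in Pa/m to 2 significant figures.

2.8×10⁻³ Pa/m

Coriolis parameter at 29°N:
f = 2Ω sin φ = 2 × 7.29×10⁻⁵ × sin 29° = 7.07×10⁻⁵ s⁻¹
Wind speed in SI: 103 knots = 53.0 m/s
Geostrophic balance rearranged: |∂P/∂n| = f ρ V_g
|∂P/∂n| = 7.07×10⁻⁵ × 0.754 × 53.0 = 2.82×10⁻³ Pa/m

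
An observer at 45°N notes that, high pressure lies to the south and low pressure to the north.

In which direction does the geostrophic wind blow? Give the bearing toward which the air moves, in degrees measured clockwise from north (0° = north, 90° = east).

The pressure-gradient force points toward the north (bearing 000°).
Geostrophic balance: in the Northern Hemisphere the Coriolis force deflects motion to the right, so the geostrophic wind blows 90° to the right of the pressure-gradient force (low pressure on the left).
Rotating 000° by 90° clockwise gives 090° — the wind blows toward the east.

090°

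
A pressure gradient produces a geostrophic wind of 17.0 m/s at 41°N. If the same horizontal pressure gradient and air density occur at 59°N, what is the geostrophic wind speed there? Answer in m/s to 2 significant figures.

13 m/s

With the same pressure gradient and density, V_g ∝ 1/f ∝ 1/sin φ.
V₂ = V₁ · sin φ₁ / sin φ₂ = 17.0 × sin 41° / sin 59°
V₂ = 17.0 × 0.6561/0.8572 = 13 m/s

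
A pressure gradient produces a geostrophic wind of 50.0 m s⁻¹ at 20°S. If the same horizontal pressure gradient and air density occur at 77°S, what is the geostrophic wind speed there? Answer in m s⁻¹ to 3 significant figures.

17.6 m s⁻¹

With the same pressure gradient and density, V_g ∝ 1/f ∝ 1/sin φ.
V₂ = V₁ · sin φ₁ / sin φ₂ = 50.0 × sin 20° / sin 77°
V₂ = 50.0 × 0.3420/0.9744 = 17.6 m s⁻¹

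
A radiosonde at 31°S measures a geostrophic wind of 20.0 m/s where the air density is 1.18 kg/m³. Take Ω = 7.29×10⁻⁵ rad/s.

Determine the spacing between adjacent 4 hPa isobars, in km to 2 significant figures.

Coriolis parameter at 31°S:
f = 2Ω sin φ = 2 × 7.29×10⁻⁵ × sin 31° = 7.51×10⁻⁵ s⁻¹
Geostrophic balance rearranged: |∂P/∂n| = f ρ V_g
|∂P/∂n| = 7.51×10⁻⁵ × 1.18 × 20.0 = 1.77×10⁻³ Pa/m
Isobar spacing: Δn = ΔP/|∂P/∂n| = 400 Pa / 1.77×10⁻³ Pa/m = 225710 m ≈ 230 km

230 km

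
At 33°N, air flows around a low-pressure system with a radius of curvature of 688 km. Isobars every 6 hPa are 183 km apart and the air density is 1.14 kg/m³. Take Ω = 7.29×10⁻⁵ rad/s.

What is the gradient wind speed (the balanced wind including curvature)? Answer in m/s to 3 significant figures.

24.9 m/s

Coriolis parameter at 33°N:
f = 2Ω sin φ = 2 × 7.29×10⁻⁵ × sin 33° = 7.94×10⁻⁵ s⁻¹
Pressure gradient: |∂P/∂n| = 600 Pa / 183000 m = 3.28×10⁻³ Pa/m
Geostrophic speed: V_g = |∂P/∂n|/(fρ) = 3.28×10⁻³/(7.94×10⁻⁵ × 1.14) = 36.2 m/s
Around a low, centrifugal force acts outward with Coriolis, so pressure-gradient force balances both:
(1/ρ)|∂P/∂n| = fV + V²/R  →  V² + fR·V − fR·V_g = 0
With fR = 7.94×10⁻⁵ × 688×10³ m = 54.6 m/s:
V = [−fR + √((fR)² + 4 fR V_g)]/2 = [−54.6 + √(54.6² + 4×54.6×36.2)]/2 = 24.9 m/s
Subgeostrophic (V < V_g = 36.2 m/s), as expected around a low.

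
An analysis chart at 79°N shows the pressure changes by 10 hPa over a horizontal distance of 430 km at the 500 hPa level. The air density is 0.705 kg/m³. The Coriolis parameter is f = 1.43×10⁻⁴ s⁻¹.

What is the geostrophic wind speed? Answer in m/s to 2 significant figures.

23 m/s

Pressure gradient: |∂P/∂n| = 1000 Pa / 430000 m = 2.33×10⁻³ Pa/m
Geostrophic balance (pressure-gradient force = Coriolis force):
V_g = (1/(fρ)) |∂P/∂n| = 2.33×10⁻³ / (1.43×10⁻⁴ × 0.705) = 23.1 m/s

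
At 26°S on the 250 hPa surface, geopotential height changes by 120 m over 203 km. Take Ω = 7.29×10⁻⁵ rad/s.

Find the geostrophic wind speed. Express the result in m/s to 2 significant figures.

91 m/s

Coriolis parameter at 26°S:
f = 2Ω sin φ = 2 × 7.29×10⁻⁵ × sin 26° = 6.39×10⁻⁵ s⁻¹
Height gradient: |∂Z/∂n| = 120 m / 203000 m = 5.91×10⁻⁴
On a pressure surface, geostrophic balance gives V_g = (g/f)|∂Z/∂n|:
V_g = 9.81 × 5.91×10⁻⁴ / 6.39×10⁻⁵ = 90.7 m/s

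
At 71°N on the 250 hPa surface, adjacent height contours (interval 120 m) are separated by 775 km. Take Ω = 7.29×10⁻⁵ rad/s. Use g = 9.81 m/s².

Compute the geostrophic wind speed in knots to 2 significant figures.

Coriolis parameter at 71°N:
f = 2Ω sin φ = 2 × 7.29×10⁻⁵ × sin 71° = 1.38×10⁻⁴ s⁻¹
Height gradient: |∂Z/∂n| = 120 m / 775000 m = 1.55×10⁻⁴
On a pressure surface, geostrophic balance gives V_g = (g/f)|∂Z/∂n|:
V_g = 9.81 × 1.55×10⁻⁴ / 1.38×10⁻⁴ = 11.0 m/s
Converting: 11.0 m/s × 1.944 = 21 knots

21 knots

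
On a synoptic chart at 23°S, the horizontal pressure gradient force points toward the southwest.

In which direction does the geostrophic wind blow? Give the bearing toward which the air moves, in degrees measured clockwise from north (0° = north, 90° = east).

135°

The pressure-gradient force points toward the southwest (bearing 225°).
Geostrophic balance: in the Southern Hemisphere the Coriolis force deflects motion to the left, so the geostrophic wind blows 90° to the left of the pressure-gradient force (low pressure on the right).
Rotating 225° by 90° counterclockwise gives 135° — the wind blows toward the southeast.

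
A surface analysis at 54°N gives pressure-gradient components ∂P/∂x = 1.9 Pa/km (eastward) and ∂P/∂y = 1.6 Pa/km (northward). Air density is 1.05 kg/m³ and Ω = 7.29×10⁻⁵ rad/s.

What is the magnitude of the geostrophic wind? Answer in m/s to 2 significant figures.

20 m/s

Coriolis parameter at 54°N:
f = 2Ω sin φ = 2 × 7.29×10⁻⁵ × sin 54° = 1.18×10⁻⁴ s⁻¹
Component geostrophic relations (x east, y north):
u_g = −(1/(fρ)) ∂P/∂y,  v_g = (1/(fρ)) ∂P/∂x
u_g = −(1.6×10⁻³)/(1.18×10⁻⁴ × 1.05) = −12.9 m/s;  v_g = (1.9×10⁻³)/(1.18×10⁻⁴ × 1.05) = 15.3 m/s
|V_g| = √(u_g² + v_g²) = 20.1 m/s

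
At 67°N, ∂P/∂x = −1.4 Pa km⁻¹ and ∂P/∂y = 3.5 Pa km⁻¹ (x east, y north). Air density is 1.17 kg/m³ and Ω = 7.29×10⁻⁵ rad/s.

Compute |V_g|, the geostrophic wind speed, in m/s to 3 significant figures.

Coriolis parameter at 67°N:
f = 2Ω sin φ = 2 × 7.29×10⁻⁵ × sin 67° = 1.34×10⁻⁴ s⁻¹
Component geostrophic relations (x east, y north):
u_g = −(1/(fρ)) ∂P/∂y,  v_g = (1/(fρ)) ∂P/∂x
u_g = −(3.5×10⁻³)/(1.34×10⁻⁴ × 1.17) = −22.3 m/s;  v_g = (−1.4×10⁻³)/(1.34×10⁻⁴ × 1.17) = −8.92 m/s
|V_g| = √(u_g² + v_g²) = 24.0 m/s

24.0 m/s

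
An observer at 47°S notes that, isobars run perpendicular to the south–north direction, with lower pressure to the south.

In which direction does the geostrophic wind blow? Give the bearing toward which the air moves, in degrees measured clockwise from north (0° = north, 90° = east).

090°

The pressure-gradient force points toward the south (bearing 180°).
Geostrophic balance: in the Southern Hemisphere the Coriolis force deflects motion to the left, so the geostrophic wind blows 90° to the left of the pressure-gradient force (low pressure on the right).
Rotating 180° by 90° counterclockwise gives 090° — the wind blows toward the east.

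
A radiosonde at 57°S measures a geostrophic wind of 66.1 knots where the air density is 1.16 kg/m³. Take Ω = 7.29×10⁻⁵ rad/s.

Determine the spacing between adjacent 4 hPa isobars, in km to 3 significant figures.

Coriolis parameter at 57°S:
f = 2Ω sin φ = 2 × 7.29×10⁻⁵ × sin 57° = 1.22×10⁻⁴ s⁻¹
Wind speed in SI: 66.1 knots = 34.0 m/s
Geostrophic balance rearranged: |∂P/∂n| = f ρ V_g
|∂P/∂n| = 1.22×10⁻⁴ × 1.16 × 34.0 = 4.82×10⁻³ Pa/m
Isobar spacing: Δn = ΔP/|∂P/∂n| = 400 Pa / 4.82×10⁻³ Pa/m = 82930 m ≈ 82.9 km

82.9 km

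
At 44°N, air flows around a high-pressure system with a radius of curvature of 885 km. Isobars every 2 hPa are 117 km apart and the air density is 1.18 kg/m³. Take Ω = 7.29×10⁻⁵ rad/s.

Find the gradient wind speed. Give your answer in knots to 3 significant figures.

Coriolis parameter at 44°N:
f = 2Ω sin φ = 2 × 7.29×10⁻⁵ × sin 44° = 1.01×10⁻⁴ s⁻¹
Pressure gradient: |∂P/∂n| = 200 Pa / 117000 m = 1.71×10⁻³ Pa/m
Geostrophic speed: V_g = |∂P/∂n|/(fρ) = 1.71×10⁻³/(1.01×10⁻⁴ × 1.18) = 14.3 m/s
Around a high, pressure-gradient force acts outward with centrifugal, so Coriolis balances both:
fV = (1/ρ)|∂P/∂n| + V²/R  →  V² − fR·V + fR·V_g = 0
With fR = 1.01×10⁻⁴ × 885×10³ m = 89.6 m/s:
V = [fR − √((fR)² − 4 fR V_g)]/2 = [89.6 − √(89.6² − 4×89.6×14.3)]/2 = 17.9 m/s
Supergeostrophic (V > V_g = 14.3 m/s), as expected around a high.
Converting: 17.9 m/s × 1.944 = 34.7 knots

34.7 knots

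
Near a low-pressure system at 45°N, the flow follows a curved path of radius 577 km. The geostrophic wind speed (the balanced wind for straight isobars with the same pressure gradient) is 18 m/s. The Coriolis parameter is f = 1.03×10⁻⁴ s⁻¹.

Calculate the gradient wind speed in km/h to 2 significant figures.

Around a low, centrifugal force acts outward with Coriolis, so pressure-gradient force balances both:
(1/ρ)|∂P/∂n| = fV + V²/R  →  V² + fR·V − fR·V_g = 0
With fR = 1.03×10⁻⁴ × 577×10³ m = 59.4 m/s:
V = [−fR + √((fR)² + 4 fR V_g)]/2 = [−59.4 + √(59.4² + 4×59.4×18)]/2 = 14.5 m/s
Subgeostrophic (V < V_g = 18 m/s), as expected around a low.
Converting: 14.5 m/s × 3.6 = 52 km/h

52 km/h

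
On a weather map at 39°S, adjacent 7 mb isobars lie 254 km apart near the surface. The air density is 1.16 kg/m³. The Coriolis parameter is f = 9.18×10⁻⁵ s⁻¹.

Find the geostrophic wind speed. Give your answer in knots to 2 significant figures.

50 knots

Pressure gradient: |∂P/∂n| = 700 Pa / 254000 m = 2.76×10⁻³ Pa/m
Geostrophic balance (pressure-gradient force = Coriolis force):
V_g = (1/(fρ)) |∂P/∂n| = 2.76×10⁻³ / (9.18×10⁻⁵ × 1.16) = 25.9 m/s
Converting: 25.9 m/s × 1.944 = 50 knots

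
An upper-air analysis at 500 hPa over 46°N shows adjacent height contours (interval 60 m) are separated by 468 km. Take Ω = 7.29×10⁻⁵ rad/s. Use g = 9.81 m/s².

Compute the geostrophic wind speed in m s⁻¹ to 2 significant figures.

Coriolis parameter at 46°N:
f = 2Ω sin φ = 2 × 7.29×10⁻⁵ × sin 46° = 1.05×10⁻⁴ s⁻¹
Height gradient: |∂Z/∂n| = 60 m / 468000 m = 1.28×10⁻⁴
On a pressure surface, geostrophic balance gives V_g = (g/f)|∂Z/∂n|:
V_g = 9.81 × 1.28×10⁻⁴ / 1.05×10⁻⁴ = 12.0 m/s

12 m s⁻¹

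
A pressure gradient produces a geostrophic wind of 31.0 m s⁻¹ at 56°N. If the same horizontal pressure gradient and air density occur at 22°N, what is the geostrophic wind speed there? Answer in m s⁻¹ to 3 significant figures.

With the same pressure gradient and density, V_g ∝ 1/f ∝ 1/sin φ.
V₂ = V₁ · sin φ₁ / sin φ₂ = 31.0 × sin 56° / sin 22°
V₂ = 31.0 × 0.8290/0.3746 = 68.6 m s⁻¹

68.6 m s⁻¹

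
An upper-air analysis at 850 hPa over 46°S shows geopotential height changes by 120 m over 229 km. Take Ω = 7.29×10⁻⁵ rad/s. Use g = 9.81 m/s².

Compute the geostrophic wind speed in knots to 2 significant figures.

95 knots

Coriolis parameter at 46°S:
f = 2Ω sin φ = 2 × 7.29×10⁻⁵ × sin 46° = 1.05×10⁻⁴ s⁻¹
Height gradient: |∂Z/∂n| = 120 m / 229000 m = 5.24×10⁻⁴
On a pressure surface, geostrophic balance gives V_g = (g/f)|∂Z/∂n|:
V_g = 9.81 × 5.24×10⁻⁴ / 1.05×10⁻⁴ = 49.0 m/s
Converting: 49.0 m/s × 1.944 = 95 knots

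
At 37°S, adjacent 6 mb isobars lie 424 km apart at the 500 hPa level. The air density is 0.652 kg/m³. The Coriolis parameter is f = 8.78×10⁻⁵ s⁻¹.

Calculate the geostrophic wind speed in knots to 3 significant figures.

48.1 knots

Pressure gradient: |∂P/∂n| = 600 Pa / 424000 m = 1.42×10⁻³ Pa/m
Geostrophic balance (pressure-gradient force = Coriolis force):
V_g = (1/(fρ)) |∂P/∂n| = 1.42×10⁻³ / (8.78×10⁻⁵ × 0.652) = 24.7 m/s
Converting: 24.7 m/s × 1.944 = 48.1 knots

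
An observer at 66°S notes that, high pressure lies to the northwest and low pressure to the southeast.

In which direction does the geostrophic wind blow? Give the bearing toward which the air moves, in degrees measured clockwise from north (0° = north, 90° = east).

045°

The pressure-gradient force points toward the southeast (bearing 135°).
Geostrophic balance: in the Southern Hemisphere the Coriolis force deflects motion to the left, so the geostrophic wind blows 90° to the left of the pressure-gradient force (low pressure on the right).
Rotating 135° by 90° counterclockwise gives 045° — the wind blows toward the northeast.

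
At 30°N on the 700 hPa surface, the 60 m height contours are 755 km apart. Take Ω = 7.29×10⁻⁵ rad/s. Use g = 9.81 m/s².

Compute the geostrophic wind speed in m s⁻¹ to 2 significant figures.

Coriolis parameter at 30°N:
f = 2Ω sin φ = 2 × 7.29×10⁻⁵ × sin 30° = 7.29×10⁻⁵ s⁻¹
Height gradient: |∂Z/∂n| = 60 m / 755000 m = 7.95×10⁻⁵
On a pressure surface, geostrophic balance gives V_g = (g/f)|∂Z/∂n|:
V_g = 9.81 × 7.95×10⁻⁵ / 7.29×10⁻⁵ = 10.7 m/s

11 m s⁻¹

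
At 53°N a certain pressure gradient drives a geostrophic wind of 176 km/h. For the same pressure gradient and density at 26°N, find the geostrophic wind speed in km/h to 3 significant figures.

321 km/h

With the same pressure gradient and density, V_g ∝ 1/f ∝ 1/sin φ.
V₂ = V₁ · sin φ₁ / sin φ₂ = 176 × sin 53° / sin 26°
V₂ = 176 × 0.7986/0.4384 = 321 km/h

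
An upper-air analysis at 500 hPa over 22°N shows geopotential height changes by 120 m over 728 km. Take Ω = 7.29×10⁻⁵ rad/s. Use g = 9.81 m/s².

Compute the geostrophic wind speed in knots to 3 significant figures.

57.6 knots

Coriolis parameter at 22°N:
f = 2Ω sin φ = 2 × 7.29×10⁻⁵ × sin 22° = 5.46×10⁻⁵ s⁻¹
Height gradient: |∂Z/∂n| = 120 m / 728000 m = 1.65×10⁻⁴
On a pressure surface, geostrophic balance gives V_g = (g/f)|∂Z/∂n|:
V_g = 9.81 × 1.65×10⁻⁴ / 5.46×10⁻⁵ = 29.6 m/s
Converting: 29.6 m/s × 1.944 = 57.6 knots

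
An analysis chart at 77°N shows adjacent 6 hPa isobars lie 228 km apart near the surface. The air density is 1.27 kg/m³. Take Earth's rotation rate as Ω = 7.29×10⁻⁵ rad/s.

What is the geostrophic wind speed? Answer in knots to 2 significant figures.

28 knots

Coriolis parameter at 77°N:
f = 2Ω sin φ = 2 × 7.29×10⁻⁵ × sin 77° = 1.42×10⁻⁴ s⁻¹
Pressure gradient: |∂P/∂n| = 600 Pa / 228000 m = 2.63×10⁻³ Pa/m
Geostrophic balance (pressure-gradient force = Coriolis force):
V_g = (1/(fρ)) |∂P/∂n| = 2.63×10⁻³ / (1.42×10⁻⁴ × 1.27) = 14.6 m/s
Converting: 14.6 m/s × 1.944 = 28 knots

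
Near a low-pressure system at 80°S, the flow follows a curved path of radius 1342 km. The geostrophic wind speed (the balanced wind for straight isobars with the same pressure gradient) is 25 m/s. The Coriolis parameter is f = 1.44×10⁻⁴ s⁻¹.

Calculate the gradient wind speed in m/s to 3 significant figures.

Around a low, centrifugal force acts outward with Coriolis, so pressure-gradient force balances both:
(1/ρ)|∂P/∂n| = fV + V²/R  →  V² + fR·V − fR·V_g = 0
With fR = 1.44×10⁻⁴ × 1342×10³ m = 193 m/s:
V = [−fR + √((fR)² + 4 fR V_g)]/2 = [−193 + √(193² + 4×193×25)]/2 = 22.4 m/s
Subgeostrophic (V < V_g = 25 m/s), as expected around a low.

22.4 m/s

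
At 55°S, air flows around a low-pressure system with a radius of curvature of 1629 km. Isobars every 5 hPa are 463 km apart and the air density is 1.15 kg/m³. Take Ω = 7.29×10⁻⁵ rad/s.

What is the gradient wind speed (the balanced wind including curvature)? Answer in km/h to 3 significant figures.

27.2 km/h

Coriolis parameter at 55°S:
f = 2Ω sin φ = 2 × 7.29×10⁻⁵ × sin 55° = 1.19×10⁻⁴ s⁻¹
Pressure gradient: |∂P/∂n| = 500 Pa / 463000 m = 1.08×10⁻³ Pa/m
Geostrophic speed: V_g = |∂P/∂n|/(fρ) = 1.08×10⁻³/(1.19×10⁻⁴ × 1.15) = 7.86 m/s
Around a low, centrifugal force acts outward with Coriolis, so pressure-gradient force balances both:
(1/ρ)|∂P/∂n| = fV + V²/R  →  V² + fR·V − fR·V_g = 0
With fR = 1.19×10⁻⁴ × 1629×10³ m = 195 m/s:
V = [−fR + √((fR)² + 4 fR V_g)]/2 = [−195 + √(195² + 4×195×7.86)]/2 = 7.57 m/s
Subgeostrophic (V < V_g = 7.86 m/s), as expected around a low.
Converting: 7.57 m/s × 3.6 = 27.2 km/h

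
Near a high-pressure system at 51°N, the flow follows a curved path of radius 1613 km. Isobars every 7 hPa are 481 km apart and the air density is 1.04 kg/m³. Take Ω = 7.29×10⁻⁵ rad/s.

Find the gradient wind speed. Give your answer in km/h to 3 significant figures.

Coriolis parameter at 51°N:
f = 2Ω sin φ = 2 × 7.29×10⁻⁵ × sin 51° = 1.13×10⁻⁴ s⁻¹
Pressure gradient: |∂P/∂n| = 700 Pa / 481000 m = 1.46×10⁻³ Pa/m
Geostrophic speed: V_g = |∂P/∂n|/(fρ) = 1.46×10⁻³/(1.13×10⁻⁴ × 1.04) = 12.3 m/s
Around a high, pressure-gradient force acts outward with centrifugal, so Coriolis balances both:
fV = (1/ρ)|∂P/∂n| + V²/R  →  V² − fR·V + fR·V_g = 0
With fR = 1.13×10⁻⁴ × 1613×10³ m = 183 m/s:
V = [fR − √((fR)² − 4 fR V_g)]/2 = [183 − √(183² − 4×183×12.3)]/2 = 13.3 m/s
Supergeostrophic (V > V_g = 12.3 m/s), as expected around a high.
Converting: 13.3 m/s × 3.6 = 48.0 km/h

48.0 km/h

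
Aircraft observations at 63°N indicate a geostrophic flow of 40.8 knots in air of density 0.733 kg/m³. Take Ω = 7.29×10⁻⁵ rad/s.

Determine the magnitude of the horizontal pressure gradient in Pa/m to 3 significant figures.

2.00×10⁻³ Pa/m

Coriolis parameter at 63°N:
f = 2Ω sin φ = 2 × 7.29×10⁻⁵ × sin 63° = 1.30×10⁻⁴ s⁻¹
Wind speed in SI: 40.8 knots = 21.0 m/s
Geostrophic balance rearranged: |∂P/∂n| = f ρ V_g
|∂P/∂n| = 1.30×10⁻⁴ × 0.733 × 21.0 = 2.00×10⁻³ Pa/m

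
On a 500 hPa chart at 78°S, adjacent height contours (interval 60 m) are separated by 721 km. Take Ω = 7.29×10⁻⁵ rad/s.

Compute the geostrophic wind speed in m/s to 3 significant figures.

5.72 m/s

Coriolis parameter at 78°S:
f = 2Ω sin φ = 2 × 7.29×10⁻⁵ × sin 78° = 1.43×10⁻⁴ s⁻¹
Height gradient: |∂Z/∂n| = 60 m / 721000 m = 8.32×10⁻⁵
On a pressure surface, geostrophic balance gives V_g = (g/f)|∂Z/∂n|:
V_g = 9.81 × 8.32×10⁻⁵ / 1.43×10⁻⁴ = 5.72 m/s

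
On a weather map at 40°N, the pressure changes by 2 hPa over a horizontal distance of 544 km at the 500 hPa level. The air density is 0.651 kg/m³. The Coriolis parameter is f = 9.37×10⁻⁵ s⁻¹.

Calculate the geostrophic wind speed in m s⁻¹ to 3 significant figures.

Pressure gradient: |∂P/∂n| = 200 Pa / 544000 m = 3.68×10⁻⁴ Pa/m
Geostrophic balance (pressure-gradient force = Coriolis force):
V_g = (1/(fρ)) |∂P/∂n| = 3.68×10⁻⁴ / (9.37×10⁻⁵ × 0.651) = 6.03 m/s

6.03 m s⁻¹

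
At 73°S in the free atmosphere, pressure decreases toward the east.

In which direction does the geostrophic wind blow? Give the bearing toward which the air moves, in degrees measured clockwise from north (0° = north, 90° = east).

The pressure-gradient force points toward the east (bearing 090°).
Geostrophic balance: in the Southern Hemisphere the Coriolis force deflects motion to the left, so the geostrophic wind blows 90° to the left of the pressure-gradient force (low pressure on the right).
Rotating 090° by 90° counterclockwise gives 000° — the wind blows toward the north.

000°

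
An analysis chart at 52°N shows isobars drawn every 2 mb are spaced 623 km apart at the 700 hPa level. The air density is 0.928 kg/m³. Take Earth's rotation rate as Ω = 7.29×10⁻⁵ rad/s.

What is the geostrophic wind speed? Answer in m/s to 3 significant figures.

Coriolis parameter at 52°N:
f = 2Ω sin φ = 2 × 7.29×10⁻⁵ × sin 52° = 1.15×10⁻⁴ s⁻¹
Pressure gradient: |∂P/∂n| = 200 Pa / 623000 m = 3.21×10⁻⁴ Pa/m
Geostrophic balance (pressure-gradient force = Coriolis force):
V_g = (1/(fρ)) |∂P/∂n| = 3.21×10⁻⁴ / (1.15×10⁻⁴ × 0.928) = 3.01 m/s

3.01 m/s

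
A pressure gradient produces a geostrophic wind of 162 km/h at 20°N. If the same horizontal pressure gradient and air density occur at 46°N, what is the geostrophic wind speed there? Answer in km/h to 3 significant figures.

With the same pressure gradient and density, V_g ∝ 1/f ∝ 1/sin φ.
V₂ = V₁ · sin φ₁ / sin φ₂ = 162 × sin 20° / sin 46°
V₂ = 162 × 0.3420/0.7193 = 77.0 km/h

77.0 km/h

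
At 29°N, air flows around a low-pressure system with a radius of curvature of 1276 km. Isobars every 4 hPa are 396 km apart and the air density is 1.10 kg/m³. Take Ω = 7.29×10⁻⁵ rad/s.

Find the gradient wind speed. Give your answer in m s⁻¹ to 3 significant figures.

11.5 m s⁻¹

Coriolis parameter at 29°N:
f = 2Ω sin φ = 2 × 7.29×10⁻⁵ × sin 29° = 7.07×10⁻⁵ s⁻¹
Pressure gradient: |∂P/∂n| = 400 Pa / 396000 m = 1.01×10⁻³ Pa/m
Geostrophic speed: V_g = |∂P/∂n|/(fρ) = 1.01×10⁻³/(7.07×10⁻⁵ × 1.10) = 13.0 m/s
Around a low, centrifugal force acts outward with Coriolis, so pressure-gradient force balances both:
(1/ρ)|∂P/∂n| = fV + V²/R  →  V² + fR·V − fR·V_g = 0
With fR = 7.07×10⁻⁵ × 1276×10³ m = 90.2 m/s:
V = [−fR + √((fR)² + 4 fR V_g)]/2 = [−90.2 + √(90.2² + 4×90.2×13)]/2 = 11.5 m/s
Subgeostrophic (V < V_g = 13 m/s), as expected around a low.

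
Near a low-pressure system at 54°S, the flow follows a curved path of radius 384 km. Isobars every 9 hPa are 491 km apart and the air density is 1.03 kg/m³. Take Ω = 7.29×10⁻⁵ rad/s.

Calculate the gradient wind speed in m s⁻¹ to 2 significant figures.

Coriolis parameter at 54°S:
f = 2Ω sin φ = 2 × 7.29×10⁻⁵ × sin 54° = 1.18×10⁻⁴ s⁻¹
Pressure gradient: |∂P/∂n| = 900 Pa / 491000 m = 1.83×10⁻³ Pa/m
Geostrophic speed: V_g = |∂P/∂n|/(fρ) = 1.83×10⁻³/(1.18×10⁻⁴ × 1.03) = 15.1 m/s
Around a low, centrifugal force acts outward with Coriolis, so pressure-gradient force balances both:
(1/ρ)|∂P/∂n| = fV + V²/R  →  V² + fR·V − fR·V_g = 0
With fR = 1.18×10⁻⁴ × 384×10³ m = 45.3 m/s:
V = [−fR + √((fR)² + 4 fR V_g)]/2 = [−45.3 + √(45.3² + 4×45.3×15.1)]/2 = 11.9 m/s
Subgeostrophic (V < V_g = 15.1 m/s), as expected around a low.

12 m s⁻¹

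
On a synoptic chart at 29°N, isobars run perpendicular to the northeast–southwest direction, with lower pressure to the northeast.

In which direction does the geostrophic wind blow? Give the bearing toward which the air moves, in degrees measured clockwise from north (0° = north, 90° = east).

The pressure-gradient force points toward the northeast (bearing 045°).
Geostrophic balance: in the Northern Hemisphere the Coriolis force deflects motion to the right, so the geostrophic wind blows 90° to the right of the pressure-gradient force (low pressure on the left).
Rotating 045° by 90° clockwise gives 135° — the wind blows toward the southeast.

135°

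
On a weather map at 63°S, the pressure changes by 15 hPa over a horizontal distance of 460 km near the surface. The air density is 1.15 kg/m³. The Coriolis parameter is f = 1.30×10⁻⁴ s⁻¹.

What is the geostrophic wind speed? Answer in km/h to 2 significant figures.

Pressure gradient: |∂P/∂n| = 1500 Pa / 460000 m = 3.26×10⁻³ Pa/m
Geostrophic balance (pressure-gradient force = Coriolis force):
V_g = (1/(fρ)) |∂P/∂n| = 3.26×10⁻³ / (1.30×10⁻⁴ × 1.15) = 21.8 m/s
Converting: 21.8 m/s × 3.6 = 79 km/h

79 km/h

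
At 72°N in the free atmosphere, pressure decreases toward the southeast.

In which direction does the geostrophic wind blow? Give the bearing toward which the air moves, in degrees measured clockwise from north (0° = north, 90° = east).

225°

The pressure-gradient force points toward the southeast (bearing 135°).
Geostrophic balance: in the Northern Hemisphere the Coriolis force deflects motion to the right, so the geostrophic wind blows 90° to the right of the pressure-gradient force (low pressure on the left).
Rotating 135° by 90° clockwise gives 225° — the wind blows toward the southwest.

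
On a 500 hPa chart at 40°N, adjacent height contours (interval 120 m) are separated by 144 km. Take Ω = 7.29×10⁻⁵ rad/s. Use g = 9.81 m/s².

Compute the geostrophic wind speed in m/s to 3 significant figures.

Coriolis parameter at 40°N:
f = 2Ω sin φ = 2 × 7.29×10⁻⁵ × sin 40° = 9.37×10⁻⁵ s⁻¹
Height gradient: |∂Z/∂n| = 120 m / 144000 m = 8.33×10⁻⁴
On a pressure surface, geostrophic balance gives V_g = (g/f)|∂Z/∂n|:
V_g = 9.81 × 8.33×10⁻⁴ / 9.37×10⁻⁵ = 87.2 m/s

87.2 m/s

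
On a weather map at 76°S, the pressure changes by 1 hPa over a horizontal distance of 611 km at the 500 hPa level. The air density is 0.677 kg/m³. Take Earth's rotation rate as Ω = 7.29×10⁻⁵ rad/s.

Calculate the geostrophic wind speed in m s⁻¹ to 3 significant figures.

1.71 m s⁻¹

Coriolis parameter at 76°S:
f = 2Ω sin φ = 2 × 7.29×10⁻⁵ × sin 76° = 1.41×10⁻⁴ s⁻¹
Pressure gradient: |∂P/∂n| = 100 Pa / 611000 m = 1.64×10⁻⁴ Pa/m
Geostrophic balance (pressure-gradient force = Coriolis force):
V_g = (1/(fρ)) |∂P/∂n| = 1.64×10⁻⁴ / (1.41×10⁻⁴ × 0.677) = 1.71 m/s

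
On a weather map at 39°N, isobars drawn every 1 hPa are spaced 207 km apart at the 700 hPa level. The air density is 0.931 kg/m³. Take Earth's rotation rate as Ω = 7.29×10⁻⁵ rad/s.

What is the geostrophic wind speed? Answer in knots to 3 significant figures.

11.0 knots

Coriolis parameter at 39°N:
f = 2Ω sin φ = 2 × 7.29×10⁻⁵ × sin 39° = 9.18×10⁻⁵ s⁻¹
Pressure gradient: |∂P/∂n| = 100 Pa / 207000 m = 4.83×10⁻⁴ Pa/m
Geostrophic balance (pressure-gradient force = Coriolis force):
V_g = (1/(fρ)) |∂P/∂n| = 4.83×10⁻⁴ / (9.18×10⁻⁵ × 0.931) = 5.66 m/s
Converting: 5.66 m/s × 1.944 = 11.0 knots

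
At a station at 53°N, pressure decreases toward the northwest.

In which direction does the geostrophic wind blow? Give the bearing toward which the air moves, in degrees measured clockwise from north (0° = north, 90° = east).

The pressure-gradient force points toward the northwest (bearing 315°).
Geostrophic balance: in the Northern Hemisphere the Coriolis force deflects motion to the right, so the geostrophic wind blows 90° to the right of the pressure-gradient force (low pressure on the left).
Rotating 315° by 90° clockwise gives 045° — the wind blows toward the northeast.

045°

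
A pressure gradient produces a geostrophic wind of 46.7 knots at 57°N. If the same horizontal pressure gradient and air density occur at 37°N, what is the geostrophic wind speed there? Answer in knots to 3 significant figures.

With the same pressure gradient and density, V_g ∝ 1/f ∝ 1/sin φ.
V₂ = V₁ · sin φ₁ / sin φ₂ = 46.7 × sin 57° / sin 37°
V₂ = 46.7 × 0.8387/0.6018 = 65.1 knots

65.1 knots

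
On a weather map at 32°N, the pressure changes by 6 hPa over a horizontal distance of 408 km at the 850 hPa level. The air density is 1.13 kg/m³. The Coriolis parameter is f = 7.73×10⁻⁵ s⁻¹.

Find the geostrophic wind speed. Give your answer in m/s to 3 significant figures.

Pressure gradient: |∂P/∂n| = 600 Pa / 408000 m = 1.47×10⁻³ Pa/m
Geostrophic balance (pressure-gradient force = Coriolis force):
V_g = (1/(fρ)) |∂P/∂n| = 1.47×10⁻³ / (7.73×10⁻⁵ × 1.13) = 16.8 m/s

16.8 m/s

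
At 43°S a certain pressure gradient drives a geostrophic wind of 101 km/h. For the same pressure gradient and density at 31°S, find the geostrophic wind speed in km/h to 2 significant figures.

With the same pressure gradient and density, V_g ∝ 1/f ∝ 1/sin φ.
V₂ = V₁ · sin φ₁ / sin φ₂ = 101 × sin 43° / sin 31°
V₂ = 101 × 0.6820/0.5150 = 130 km/h

130 km/h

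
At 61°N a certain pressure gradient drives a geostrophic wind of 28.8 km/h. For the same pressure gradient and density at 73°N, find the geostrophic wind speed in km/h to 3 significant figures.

26.3 km/h

With the same pressure gradient and density, V_g ∝ 1/f ∝ 1/sin φ.
V₂ = V₁ · sin φ₁ / sin φ₂ = 28.8 × sin 61° / sin 73°
V₂ = 28.8 × 0.8746/0.9563 = 26.3 km/h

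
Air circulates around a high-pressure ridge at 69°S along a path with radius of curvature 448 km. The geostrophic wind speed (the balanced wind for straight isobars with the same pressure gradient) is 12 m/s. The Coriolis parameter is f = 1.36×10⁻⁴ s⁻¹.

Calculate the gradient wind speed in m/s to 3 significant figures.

16.4 m/s

Around a high, pressure-gradient force acts outward with centrifugal, so Coriolis balances both:
fV = (1/ρ)|∂P/∂n| + V²/R  →  V² − fR·V + fR·V_g = 0
With fR = 1.36×10⁻⁴ × 448×10³ m = 60.9 m/s:
V = [fR − √((fR)² − 4 fR V_g)]/2 = [60.9 − √(60.9² − 4×60.9×12)]/2 = 16.4 m/s
Supergeostrophic (V > V_g = 12 m/s), as expected around a high.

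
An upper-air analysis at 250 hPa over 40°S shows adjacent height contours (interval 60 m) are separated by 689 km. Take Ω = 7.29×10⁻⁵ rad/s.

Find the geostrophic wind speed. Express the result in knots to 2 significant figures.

18 knots

Coriolis parameter at 40°S:
f = 2Ω sin φ = 2 × 7.29×10⁻⁵ × sin 40° = 9.37×10⁻⁵ s⁻¹
Height gradient: |∂Z/∂n| = 60 m / 689000 m = 8.71×10⁻⁵
On a pressure surface, geostrophic balance gives V_g = (g/f)|∂Z/∂n|:
V_g = 9.81 × 8.71×10⁻⁵ / 9.37×10⁻⁵ = 9.12 m/s
Converting: 9.12 m/s × 1.944 = 18 knots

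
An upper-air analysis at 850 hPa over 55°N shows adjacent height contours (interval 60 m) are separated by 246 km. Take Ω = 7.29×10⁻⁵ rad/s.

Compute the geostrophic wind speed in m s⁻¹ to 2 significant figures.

Coriolis parameter at 55°N:
f = 2Ω sin φ = 2 × 7.29×10⁻⁵ × sin 55° = 1.19×10⁻⁴ s⁻¹
Height gradient: |∂Z/∂n| = 60 m / 246000 m = 2.44×10⁻⁴
On a pressure surface, geostrophic balance gives V_g = (g/f)|∂Z/∂n|:
V_g = 9.81 × 2.44×10⁻⁴ / 1.19×10⁻⁴ = 20.0 m/s

20 m s⁻¹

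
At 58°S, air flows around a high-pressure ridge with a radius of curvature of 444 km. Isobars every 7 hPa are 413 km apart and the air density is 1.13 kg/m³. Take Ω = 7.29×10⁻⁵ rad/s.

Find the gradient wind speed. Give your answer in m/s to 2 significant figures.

Coriolis parameter at 58°S:
f = 2Ω sin φ = 2 × 7.29×10⁻⁵ × sin 58° = 1.24×10⁻⁴ s⁻¹
Pressure gradient: |∂P/∂n| = 700 Pa / 413000 m = 1.69×10⁻³ Pa/m
Geostrophic speed: V_g = |∂P/∂n|/(fρ) = 1.69×10⁻³/(1.24×10⁻⁴ × 1.13) = 12.1 m/s
Around a high, pressure-gradient force acts outward with centrifugal, so Coriolis balances both:
fV = (1/ρ)|∂P/∂n| + V²/R  →  V² − fR·V + fR·V_g = 0
With fR = 1.24×10⁻⁴ × 444×10³ m = 54.9 m/s:
V = [fR − √((fR)² − 4 fR V_g)]/2 = [54.9 − √(54.9² − 4×54.9×12.1)]/2 = 18.1 m/s
Supergeostrophic (V > V_g = 12.1 m/s), as expected around a high.

18 m/s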